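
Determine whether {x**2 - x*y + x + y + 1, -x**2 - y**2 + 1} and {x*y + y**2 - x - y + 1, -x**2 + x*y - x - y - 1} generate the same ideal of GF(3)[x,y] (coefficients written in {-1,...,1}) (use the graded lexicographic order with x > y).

Since reduced Gröbner bases are canonical representatives of ideals under a given ordering, it suffices to compute and compare them.
Buchberger on the first generating set:
f_1 = x**2 - x*y + x + y + 1, LT = x**2.
f_2 = -x**2 - y**2 + 1, LT = x**2.

S(f_1,f_2): lcm = x**2. S = -x*y - y**2 + x + y - 1.
  reduce S modulo (f_1, f_2):
  remainder -x*y - y**2 + x + y - 1 ≠ 0; add g_3 = -x*y - y**2 + x + y - 1 to the basis.

S(f_1,g_3): lcm = x**2*y. S = x*y**2 + x**2 - x*y + y**2 - x + y.
  reduce S modulo (f_1, f_2, g_3):
  remainder -y**3 + y**2 - x + 1 ≠ 0; add g_4 = -y**3 + y**2 - x + 1 to the basis.

The other S-polynomials (S(f_2,g_3), S(f_1,g_4), S(f_2,g_4), S(g_3,g_4)) all reduce to 0 modulo the current basis, so we have a Gröbner basis.
Inter-reduce: drop elements whose leading term is divisible by another's, tail-reduce, and make monic.
Reduced Gröbner basis: {y**3 - y**2 + x - 1, x**2 + y**2 - 1, x*y + y**2 - x - y + 1}.

Buchberger on the second generating set:
h_1 = x*y + y**2 - x - y + 1, LT = x*y.
h_2 = -x**2 + x*y - x - y - 1, LT = x**2.

S(h_1,h_2): lcm = x**2*y. S = -x*y**2 - x**2 + x*y - y**2 + x - y.
  reduce S modulo (h_1, h_2):
  remainder y**3 - y**2 + x - 1 ≠ 0; add k_3 = y**3 - y**2 + x - 1 to the basis.

The other S-polynomials (S(h_1,k_3), S(h_2,k_3)) all reduce to 0 modulo the current basis, so we have a Gröbner basis.
Inter-reduce: drop elements whose leading term is divisible by another's, tail-reduce, and make monic.
Reduced Gröbner basis: {y**3 - y**2 + x - 1, x**2 + y**2 - 1, x*y + y**2 - x - y + 1}.

These coincide, so the ideals are equal.

Yes, the ideals are equal.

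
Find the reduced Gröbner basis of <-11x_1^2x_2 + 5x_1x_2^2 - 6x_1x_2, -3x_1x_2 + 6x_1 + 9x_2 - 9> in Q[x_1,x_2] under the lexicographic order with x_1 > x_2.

G = {x_1 - 5/22x_2^3 + 2x_2^2 - 3/11x_2 - 3/2, x_2^4 - 54/5x_2^3 + 94/5x_2^2 - 9x_2}

f_1 = -11x_1^2x_2 + 5x_1x_2^2 - 6x_1x_2, LT = x_1^2x_2.
f_2 = -3x_1x_2 + 6x_1 + 9x_2 - 9, LT = x_1x_2.

S(f_1,f_2): lcm = x_1^2x_2. S = 2x_1^2 - 5/11x_1x_2^2 + 39/11x_1x_2 - 3x_1.
  leading term x_1^2: no divisor's leading term divides it; move 2x_1^2 to the remainder.
  leading term x_1x_2^2: subtract (5/33x_2)·f_2 from -5/11x_1x_2^2 + 39/11x_1x_2 - 3x_1 → 29/11x_1x_2 - 3x_1 - 15/11x_2^2 + 15/11x_2
  leading term x_1x_2: subtract (-29/33)·f_2 from 29/11x_1x_2 - 3x_1 - 15/11x_2^2 + 15/11x_2 → 25/11x_1 - 15/11x_2^2 + 102/11x_2 - 87/11
  leading term x_1: no divisor's leading term divides it; move 25/11x_1 to the remainder.
  leading term x_2^2: no divisor's leading term divides it; move -15/11x_2^2 to the remainder.
  leading term x_2: no divisor's leading term divides it; move 102/11x_2 to the remainder.
  leading term 1: no divisor's leading term divides it; move -87/11 to the remainder.
  remainder 2x_1^2 + 25/11x_1 - 15/11x_2^2 + 102/11x_2 - 87/11 ≠ 0; add g_3 = 2x_1^2 + 25/11x_1 - 15/11x_2^2 + 102/11x_2 - 87/11 to the basis.

S(f_1,g_3): lcm = x_1^2x_2. S = -5/11x_1x_2^2 - 13/22x_1x_2 + 15/22x_2^3 - 51/11x_2^2 + 87/22x_2.
  leading term x_1x_2^2: subtract (5/33x_2)·f_2 from -5/11x_1x_2^2 - 13/22x_1x_2 + 15/22x_2^3 - 51/11x_2^2 + 87/22x_2 → -3/2x_1x_2 + 15/22x_2^3 - 6x_2^2 + 117/22x_2
  leading term x_1x_2: subtract (1/2)·f_2 from -3/2x_1x_2 + 15/22x_2^3 - 6x_2^2 + 117/22x_2 → -3x_1 + 15/22x_2^3 - 6x_2^2 + 9/11x_2 + 9/2
  leading term x_1: no divisor's leading term divides it; move -3x_1 to the remainder.
  leading term x_2^3: no divisor's leading term divides it; move 15/22x_2^3 to the remainder.
  leading term x_2^2: no divisor's leading term divides it; move -6x_2^2 to the remainder.
  leading term x_2: no divisor's leading term divides it; move 9/11x_2 to the remainder.
  leading term 1: no divisor's leading term divides it; move 9/2 to the remainder.
  remainder -3x_1 + 15/22x_2^3 - 6x_2^2 + 9/11x_2 + 9/2 ≠ 0; add g_4 = -3x_1 + 15/22x_2^3 - 6x_2^2 + 9/11x_2 + 9/2 to the basis.

S(f_1,g_4): lcm = x_1^2x_2. S = 5/22x_1x_2^4 - 2x_1x_2^3 - 2/11x_1x_2^2 + 45/22x_1x_2.
  leading term x_1x_2^4: subtract (-5/66x_2^3)·f_2 from 5/22x_1x_2^4 - 2x_1x_2^3 - 2/11x_1x_2^2 + 45/22x_1x_2 → -17/11x_1x_2^3 - 2/11x_1x_2^2 + 45/22x_1x_2 + 15/22x_2^4 - 15/22x_2^3
  leading term x_1x_2^3: subtract (17/33x_2^2)·f_2 from -17/11x_1x_2^3 - 2/11x_1x_2^2 + 45/22x_1x_2 + 15/22x_2^4 - 15/22x_2^3 → -36/11x_1x_2^2 + 45/22x_1x_2 + 15/22x_2^4 - 117/22x_2^3 + 51/11x_2^2
  leading term x_1x_2^2: subtract (12/11x_2)·f_2 from -36/11x_1x_2^2 + 45/22x_1x_2 + 15/22x_2^4 - 117/22x_2^3 + 51/11x_2^2 → -9/2x_1x_2 + 15/22x_2^4 - 117/22x_2^3 - 57/11x_2^2 + 108/11x_2
  leading term x_1x_2: subtract (3/2)·f_2 from -9/2x_1x_2 + 15/22x_2^4 - 117/22x_2^3 - 57/11x_2^2 + 108/11x_2 → -9x_1 + 15/22x_2^4 - 117/22x_2^3 - 57/11x_2^2 - 81/22x_2 + 27/2
  leading term x_1: subtract (3)·g_4 from -9x_1 + 15/22x_2^4 - 117/22x_2^3 - 57/11x_2^2 - 81/22x_2 + 27/2 → 15/22x_2^4 - 81/11x_2^3 + 141/11x_2^2 - 135/22x_2
  leading term x_2^4: no divisor's leading term divides it; move 15/22x_2^4 to the remainder.
  leading term x_2^3: no divisor's leading term divides it; move -81/11x_2^3 to the remainder.
  leading term x_2^2: no divisor's leading term divides it; move 141/11x_2^2 to the remainder.
  leading term x_2: no divisor's leading term divides it; move -135/22x_2 to the remainder.
  remainder 15/22x_2^4 - 81/11x_2^3 + 141/11x_2^2 - 135/22x_2 ≠ 0; add g_5 = 15/22x_2^4 - 81/11x_2^3 + 141/11x_2^2 - 135/22x_2 to the basis.

The other S-polynomials (S(f_2,g_3), S(f_2,g_4), S(g_3,g_4), S(f_1,g_5), S(f_2,g_5), S(g_3,g_5), S(g_4,g_5)) all reduce to 0 modulo the current basis, so we have a Gröbner basis.
Inter-reduce: drop elements whose leading term is divisible by another's, tail-reduce, and make monic.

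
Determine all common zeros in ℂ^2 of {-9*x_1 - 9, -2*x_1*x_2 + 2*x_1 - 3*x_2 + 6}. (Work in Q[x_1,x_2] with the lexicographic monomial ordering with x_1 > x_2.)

{(-1, 4)}

Compute a lex Gröbner basis by Buchberger's algorithm.
f_1 = -9*x_1 - 9, LT = x_1.
f_2 = -2*x_1*x_2 + 2*x_1 - 3*x_2 + 6, LT = x_1*x_2.

S(f_1,f_2): lcm = x_1*x_2. S = x_1 - 1/2*x_2 + 3.
  leading term x_1: subtract (-1/9)·f_1 from x_1 - 1/2*x_2 + 3 → -1/2*x_2 + 2
  leading term x_2: no divisor's leading term divides it; move -1/2*x_2 to the remainder.
  leading term 1: no divisor's leading term divides it; move 2 to the remainder.
  remainder -1/2*x_2 + 2 ≠ 0; add h_3 = -1/2*x_2 + 2 to the basis.

S(f_1,h_3): leading monomials are coprime, so the S-polynomial reduces to 0 (Buchberger's first criterion).
S(f_2,h_3): lcm = x_1*x_2. S = 3*x_1 + 3/2*x_2 - 3.
  leading term x_1: subtract (-1/3)·f_1 from 3*x_1 + 3/2*x_2 - 3 → 3/2*x_2 - 6
  leading term x_2: subtract (-3)·h_3 from 3/2*x_2 - 6 → 0
  remainder 0.

Every S-polynomial of the final basis reduces to 0, so we have a Gröbner basis.
Inter-reduce: drop elements whose leading term is divisible by another's, tail-reduce, and make monic.
Reduced Gröbner basis: {x_1 + 1, x_2 - 4}.

Since the basis is lex-ordered, x_2 - 4 is univariate in x_2. Its roots are {4}. Back-substituting each root into the other basis elements fixes the other coordinates.
  x_2 = 4: the earlier basis element becomes x_1 + 1 = 0, giving x_1 = -1 — point (-1, 4).
Check: every point annihilates each of the original generators.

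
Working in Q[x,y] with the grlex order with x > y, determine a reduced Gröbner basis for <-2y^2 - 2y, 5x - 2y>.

f_1 = -2y^2 - 2y, LT = y^2.
f_2 = 5x - 2y, LT = x.

The S-polynomials (S(f_1,f_2)) all reduce to 0 modulo the current basis, so we have a Gröbner basis.

G = {y^2 + y, x - 2/5y}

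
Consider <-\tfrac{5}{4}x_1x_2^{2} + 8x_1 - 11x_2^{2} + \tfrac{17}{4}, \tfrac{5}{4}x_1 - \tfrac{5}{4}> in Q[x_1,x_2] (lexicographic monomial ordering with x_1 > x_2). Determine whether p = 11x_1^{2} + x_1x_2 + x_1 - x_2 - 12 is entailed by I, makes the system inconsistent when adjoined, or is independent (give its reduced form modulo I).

First compute the reduced Gröbner basis of I by Buchberger's algorithm.
f_1 = -\tfrac{5}{4}x_1x_2^{2} + 8x_1 - 11x_2^{2} + \tfrac{17}{4}, LT = x_1x_2^{2}.
f_2 = \tfrac{5}{4}x_1 - \tfrac{5}{4}, LT = x_1.

S(f_1,f_2): lcm = x_1x_2^{2}. S = -\tfrac{32}{5}x_1 + \tfrac{49}{5}x_2^{2} - \tfrac{17}{5}.
  leading term x_1: subtract (-\tfrac{128}{25})·f_2 from -\tfrac{32}{5}x_1 + \tfrac{49}{5}x_2^{2} - \tfrac{17}{5} → \tfrac{49}{5}x_2^{2} - \tfrac{49}{5}
  leading term x_2^{2}: no divisor's leading term divides it; move \tfrac{49}{5}x_2^{2} to the remainder.
  leading term 1: no divisor's leading term divides it; move -\tfrac{49}{5} to the remainder.
  remainder \tfrac{49}{5}x_2^{2} - \tfrac{49}{5} ≠ 0; add h_3 = \tfrac{49}{5}x_2^{2} - \tfrac{49}{5} to the basis.

The other S-polynomials (S(f_1,h_3), S(f_2,h_3)) all reduce to 0 modulo the current basis, so we have a Gröbner basis.
Inter-reduce: drop elements whose leading term is divisible by another's, tail-reduce, and make monic.
Reduced Gröbner basis: {x_1 - 1, x_2^{2} - 1}.
Label its elements g_1 = x_1 - 1, g_2 = x_2^{2} - 1.

Reduce p = 11x_1^{2} + x_1x_2 + x_1 - x_2 - 12 modulo G:
  leading term x_1^{2}: subtract (11x_1)·g_1 from 11x_1^{2} + x_1x_2 + x_1 - x_2 - 12 → x_1x_2 + 12x_1 - x_2 - 12
  leading term x_1x_2: subtract (x_2)·g_1 from x_1x_2 + 12x_1 - x_2 - 12 → 12x_1 - 12
  leading term x_1: subtract (12)·g_1 from 12x_1 - 12 → 0
  normal form = 0.
Since the normal form is 0, p ∈ I.

The remainder on division by a Gröbner basis is unique — it is the normal form.

11x_1^{2} + x_1x_2 + x_1 - x_2 - 12 lies in I (it reduces to 0).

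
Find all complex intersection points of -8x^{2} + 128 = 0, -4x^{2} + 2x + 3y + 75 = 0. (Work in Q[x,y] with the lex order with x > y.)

{(4, -19/3), (-4, -1)}

Compute a lex Gröbner basis by Buchberger's algorithm.
f_1 = -8x^{2} + 128, LT = x^{2}.
f_2 = -4x^{2} + 2x + 3y + 75, LT = x^{2}.

S(f_1,f_2): lcm = x^{2}. S = \tfrac{1}{2}x + \tfrac{3}{4}y + \tfrac{11}{4}.
  leading term x: no divisor's leading term divides it; move \tfrac{1}{2}x to the remainder.
  leading term y: no divisor's leading term divides it; move \tfrac{3}{4}y to the remainder.
  leading term 1: no divisor's leading term divides it; move \tfrac{11}{4} to the remainder.
  remainder \tfrac{1}{2}x + \tfrac{3}{4}y + \tfrac{11}{4} ≠ 0; add h_3 = \tfrac{1}{2}x + \tfrac{3}{4}y + \tfrac{11}{4} to the basis.

S(f_1,h_3): lcm = x^{2}. S = -\tfrac{3}{2}xy - \tfrac{11}{2}x - 16.
  leading term xy: subtract (-3y)·h_3 from -\tfrac{3}{2}xy - \tfrac{11}{2}x - 16 → -\tfrac{11}{2}x + \tfrac{9}{4}y^{2} + \tfrac{33}{4}y - 16
  leading term x: subtract (-11)·h_3 from -\tfrac{11}{2}x + \tfrac{9}{4}y^{2} + \tfrac{33}{4}y - 16 → \tfrac{9}{4}y^{2} + \tfrac{33}{2}y + \tfrac{57}{4}
  leading term y^{2}: no divisor's leading term divides it; move \tfrac{9}{4}y^{2} to the remainder.
  leading term y: no divisor's leading term divides it; move \tfrac{33}{2}y to the remainder.
  leading term 1: no divisor's leading term divides it; move \tfrac{57}{4} to the remainder.
  remainder \tfrac{9}{4}y^{2} + \tfrac{33}{2}y + \tfrac{57}{4} ≠ 0; add h_4 = \tfrac{9}{4}y^{2} + \tfrac{33}{2}y + \tfrac{57}{4} to the basis.

The other S-polynomials (S(f_2,h_3), S(f_1,h_4), S(f_2,h_4), S(h_3,h_4)) all reduce to 0 modulo the current basis, so we have a Gröbner basis.
Inter-reduce: drop elements whose leading term is divisible by another's, tail-reduce, and make monic.
Reduced Gröbner basis: {x + \tfrac{3}{2}y + \tfrac{11}{2}, y^{2} + \tfrac{22}{3}y + \tfrac{19}{3}}.

Elimination: the polynomial y^{2} + \tfrac{22}{3}y + \tfrac{19}{3} lies in the elimination ideal for y, so y ∈ {-19/3, -1}. For each such y, the remaining basis elements (now univariate) give the rest of the solution.
  y = -19/3: the earlier basis element becomes x - 4 = 0, giving x = 4 — point (4, -19/3).
  y = -1: the earlier basis element becomes x + 4 = 0, giving x = -4 — point (-4, -1).
Check: every point annihilates each of the original generators.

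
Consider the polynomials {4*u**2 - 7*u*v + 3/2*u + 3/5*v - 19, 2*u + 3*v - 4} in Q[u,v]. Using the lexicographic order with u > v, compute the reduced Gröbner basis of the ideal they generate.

f_1 = 4*u**2 - 7*u*v + 3/2*u + 3/5*v - 19, LT = u**2.
f_2 = 2*u + 3*v - 4, LT = u.

S(f_1,f_2): lcm = u**2. S = -13/4*u*v + 19/8*u + 3/20*v - 19/4.
  leading term u*v: subtract (-13/8*v)·f_2 from -13/4*u*v + 19/8*u + 3/20*v - 19/4 → 19/8*u + 39/8*v**2 - 127/20*v - 19/4
  leading term u: subtract (19/16)·f_2 from 19/8*u + 39/8*v**2 - 127/20*v - 19/4 → 39/8*v**2 - 793/80*v
  leading term v**2: no divisor's leading term divides it; move 39/8*v**2 to the remainder.
  leading term v: no divisor's leading term divides it; move -793/80*v to the remainder.
  remainder 39/8*v**2 - 793/80*v ≠ 0; add g_3 = 39/8*v**2 - 793/80*v to the basis.

The other S-polynomials (S(f_1,g_3), S(f_2,g_3)) all reduce to 0 modulo the current basis, so we have a Gröbner basis.
Inter-reduce: drop elements whose leading term is divisible by another's, tail-reduce, and make monic.

G = {u + 3/2*v - 2, v**2 - 61/30*v}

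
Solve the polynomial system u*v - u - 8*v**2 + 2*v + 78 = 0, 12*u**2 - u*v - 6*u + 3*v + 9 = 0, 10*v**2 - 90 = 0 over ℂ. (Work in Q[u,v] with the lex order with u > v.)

{(0, -3)}

Compute a lex Gröbner basis by Buchberger's algorithm.
f_1 = u*v - u - 8*v**2 + 2*v + 78, LT = u*v.
f_2 = 12*u**2 - u*v - 6*u + 3*v + 9, LT = u**2.
f_3 = 10*v**2 - 90, LT = v**2.

S(f_1,f_2): lcm = u**2*v. S = -u**2 - 95/12*u*v**2 + 5/2*u*v + 78*u - 1/4*v**2 - 3/4*v.
  leading term u**2: subtract (-1/12)·f_2 from -u**2 - 95/12*u*v**2 + 5/2*u*v + 78*u - 1/4*v**2 - 3/4*v → -95/12*u*v**2 + 29/12*u*v + 155/2*u - 1/4*v**2 - 1/2*v + 3/4
  leading term u*v**2: subtract (-95/12*v)·f_1 from -95/12*u*v**2 + 29/12*u*v + 155/2*u - 1/4*v**2 - 1/2*v + 3/4 → -11/2*u*v + 155/2*u - 190/3*v**3 + 187/12*v**2 + 617*v + 3/4
  leading term u*v: subtract (-11/2)·f_1 from -11/2*u*v + 155/2*u - 190/3*v**3 + 187/12*v**2 + 617*v + 3/4 → 72*u - 190/3*v**3 - 341/12*v**2 + 628*v + 1719/4
  leading term u: no divisor's leading term divides it; move 72*u to the remainder.
  leading term v**3: subtract (-19/3*v)·f_3 from -190/3*v**3 - 341/12*v**2 + 628*v + 1719/4 → -341/12*v**2 + 58*v + 1719/4
  leading term v**2: subtract (-341/120)·f_3 from -341/12*v**2 + 58*v + 1719/4 → 58*v + 174
  leading term v: no divisor's leading term divides it; move 58*v to the remainder.
  leading term 1: no divisor's leading term divides it; move 174 to the remainder.
  remainder 72*u + 58*v + 174 ≠ 0; add h_4 = 72*u + 58*v + 174 to the basis.

S(f_1,f_3): lcm = u*v**2. S = -u*v + 9*u - 8*v**3 + 2*v**2 + 78*v.
  leading term u*v: subtract (-1)·f_1 from -u*v + 9*u - 8*v**3 + 2*v**2 + 78*v → 8*u - 8*v**3 - 6*v**2 + 80*v + 78
  leading term u: subtract (1/9)·h_4 from 8*u - 8*v**3 - 6*v**2 + 80*v + 78 → -8*v**3 - 6*v**2 + 662/9*v + 176/3
  leading term v**3: subtract (-4/5*v)·f_3 from -8*v**3 - 6*v**2 + 662/9*v + 176/3 → -6*v**2 + 14/9*v + 176/3
  leading term v**2: subtract (-3/5)·f_3 from -6*v**2 + 14/9*v + 176/3 → 14/9*v + 14/3
  leading term v: no divisor's leading term divides it; move 14/9*v to the remainder.
  leading term 1: no divisor's leading term divides it; move 14/3 to the remainder.
  remainder 14/9*v + 14/3 ≠ 0; add h_5 = 14/9*v + 14/3 to the basis.

S(f_2,f_3): leading monomials are coprime, so the S-polynomial reduces to 0 (Buchberger's first criterion).
S(f_1,h_4): lcm = u*v. S = -u - 317/36*v**2 - 5/12*v + 78.
  leading term u: subtract (-1/72)·h_4 from -u - 317/36*v**2 - 5/12*v + 78 → -317/36*v**2 + 7/18*v + 965/12
  leading term v**2: subtract (-317/360)·f_3 from -317/36*v**2 + 7/18*v + 965/12 → 7/18*v + 7/6
  leading term v: subtract (1/4)·h_5 from 7/18*v + 7/6 → 0
  remainder 0.

S(f_2,h_4): lcm = u**2. S = -8/9*u*v - 35/12*u + 1/4*v + 3/4.
  leading term u*v: subtract (-8/9)·f_1 from -8/9*u*v - 35/12*u + 1/4*v + 3/4 → -137/36*u - 64/9*v**2 + 73/36*v + 841/12
  leading term u: subtract (-137/2592)·h_4 from -137/36*u - 64/9*v**2 + 73/36*v + 841/12 → -64/9*v**2 + 6601/1296*v + 34249/432
  leading term v**2: subtract (-32/45)·f_3 from -64/9*v**2 + 6601/1296*v + 34249/432 → 6601/1296*v + 6601/432
  leading term v: subtract (943/288)·h_5 from 6601/1296*v + 6601/432 → 0
  remainder 0.

S(f_3,h_4): leading monomials are coprime, so the S-polynomial reduces to 0 (Buchberger's first criterion).
S(f_1,h_5): lcm = u*v. S = -4*u - 8*v**2 + 2*v + 78.
  leading term u: subtract (-1/18)·h_4 from -4*u - 8*v**2 + 2*v + 78 → -8*v**2 + 47/9*v + 263/3
  leading term v**2: subtract (-4/5)·f_3 from -8*v**2 + 47/9*v + 263/3 → 47/9*v + 47/3
  leading term v: subtract (47/14)·h_5 from 47/9*v + 47/3 → 0
  remainder 0.

S(f_2,h_5): leading monomials are coprime, so the S-polynomial reduces to 0 (Buchberger's first criterion).
S(f_3,h_5): lcm = v**2. S = -3*v - 9.
  leading term v: subtract (-27/14)·h_5 from -3*v - 9 → 0
  remainder 0.

S(h_4,h_5): leading monomials are coprime, so the S-polynomial reduces to 0 (Buchberger's first criterion).
Every S-polynomial of the final basis reduces to 0, so we have a Gröbner basis.
Inter-reduce: drop elements whose leading term is divisible by another's, tail-reduce, and make monic.
Reduced Gröbner basis: {u, v + 3}.

Since the basis is lex-ordered, v + 3 is univariate in v. Its roots are {-3}. Back-substituting each root into the other basis elements fixes the other coordinates.
  v = -3: the earlier basis element becomes u = 0, giving u = 0 — point (0, -3).
A lex Gröbner basis triangularizes the system, enabling back-substitution.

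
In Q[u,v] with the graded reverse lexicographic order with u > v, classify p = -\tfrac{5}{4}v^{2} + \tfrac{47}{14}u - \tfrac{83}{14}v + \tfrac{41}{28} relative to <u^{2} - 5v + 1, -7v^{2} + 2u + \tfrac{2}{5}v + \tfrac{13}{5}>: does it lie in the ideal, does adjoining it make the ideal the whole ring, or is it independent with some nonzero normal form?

Adjoining -\tfrac{5}{4}v^{2} + \tfrac{47}{14}u - \tfrac{83}{14}v + \tfrac{41}{28} makes the ideal the whole ring: the system is inconsistent.

First compute the reduced Gröbner basis of I by Buchberger's algorithm.
f_1 = u^{2} - 5v + 1, LT = u^{2}.
f_2 = -7v^{2} + 2u + \tfrac{2}{5}v + \tfrac{13}{5}, LT = v^{2}.

The S-polynomials (S(f_1,f_2)) all reduce to 0 modulo the current basis, so we have a Gröbner basis.
Inter-reduce: drop elements whose leading term is divisible by another's, tail-reduce, and make monic.
Reduced Gröbner basis: {u^{2} - 5v + 1, v^{2} - \tfrac{2}{7}u - \tfrac{2}{35}v - \tfrac{13}{35}}.
Label its elements g_1 = u^{2} - 5v + 1, g_2 = v^{2} - \tfrac{2}{7}u - \tfrac{2}{35}v - \tfrac{13}{35}.

Reduce p = -\tfrac{5}{4}v^{2} + \tfrac{47}{14}u - \tfrac{83}{14}v + \tfrac{41}{28} modulo G:
  leading term v^{2}: subtract (-\tfrac{5}{4})·g_2 from -\tfrac{5}{4}v^{2} + \tfrac{47}{14}u - \tfrac{83}{14}v + \tfrac{41}{28} → 3u - 6v + 1
  leading term u: no divisor's leading term divides it; move 3u to the remainder.
  leading term v: no divisor's leading term divides it; move -6v to the remainder.
  leading term 1: no divisor's leading term divides it; move 1 to the remainder.
  normal form = 3u - 6v + 1.
The normal form is nonzero, so p ∉ I. Since p minus its normal form lies in I, I + (p) = I + (r) where r = 3u - 6v + 1; decide whether this ideal is the whole ring.
Run Buchberger on G together with r (pairs among the g_i already reduce to 0 since G is a Gröbner basis):
g_1 = u^{2} - 5v + 1, LT = u^{2}.
g_2 = v^{2} - \tfrac{2}{7}u - \tfrac{2}{35}v - \tfrac{13}{35}, LT = v^{2}.
r = 3u - 6v + 1, LT = u.

S(g_1,r): lcm = u^{2}. S = 2uv - \tfrac{1}{3}u - 5v + 1.
  leading term uv: subtract (\tfrac{2}{3}v)·r from 2uv - \tfrac{1}{3}u - 5v + 1 → 4v^{2} - \tfrac{1}{3}u - \tfrac{17}{3}v + 1
  leading term v^{2}: subtract (4)·g_2 from 4v^{2} - \tfrac{1}{3}u - \tfrac{17}{3}v + 1 → \tfrac{17}{21}u - \tfrac{571}{105}v + \tfrac{87}{35}
  leading term u: subtract (\tfrac{17}{63})·r from \tfrac{17}{21}u - \tfrac{571}{105}v + \tfrac{87}{35} → -\tfrac{401}{105}v + \tfrac{698}{315}
  leading term v: no divisor's leading term divides it; move -\tfrac{401}{105}v to the remainder.
  leading term 1: no divisor's leading term divides it; move \tfrac{698}{315} to the remainder.
  remainder -\tfrac{401}{105}v + \tfrac{698}{315} ≠ 0; add m_4 = -\tfrac{401}{105}v + \tfrac{698}{315} to the basis.

S(g_2,m_4): lcm = v^{2}. S = -\tfrac{2}{7}u + \tfrac{22024}{42105}v - \tfrac{13}{35}.
  leading term u: subtract (-\tfrac{2}{21})·r from -\tfrac{2}{7}u + \tfrac{22024}{42105}v - \tfrac{13}{35} → -\tfrac{2036}{42105}v - \tfrac{29}{105}
  leading term v: subtract (\tfrac{2036}{160801})·m_4 from -\tfrac{2036}{42105}v - \tfrac{29}{105} → -\tfrac{440309}{1447209}
  leading term 1: no divisor's leading term divides it; move -\tfrac{440309}{1447209} to the remainder.
  remainder -\tfrac{440309}{1447209} ≠ 0; add m_5 = -\tfrac{440309}{1447209} to the basis.

The other S-polynomials (S(g_1,g_2), S(g_2,r), S(g_1,m_4), S(r,m_4), S(g_1,m_5), S(g_2,m_5), S(r,m_5), S(m_4,m_5)) all reduce to 0 modulo the current basis, so we have a Gröbner basis.
Inter-reduce: drop elements whose leading term is divisible by another's, tail-reduce, and make monic.
Reduced Gröbner basis: {1}.
The reduced Gröbner basis of I + (p) is {1}: the ideal is the whole ring, so the enlarged system has no common solution — adjoining p is inconsistent.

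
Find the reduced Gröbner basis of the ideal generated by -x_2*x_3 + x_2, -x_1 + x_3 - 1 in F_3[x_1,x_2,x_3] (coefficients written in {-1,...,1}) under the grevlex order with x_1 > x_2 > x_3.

The reduced Gröbner basis is the canonical form of the ideal for this ordering.

f_1 = -x_2*x_3 + x_2, LT = x_2*x_3.
f_2 = -x_1 + x_3 - 1, LT = x_1.

The S-polynomials (S(f_1,f_2)) all reduce to 0 modulo the current basis, so we have a Gröbner basis.

G = {x_2*x_3 - x_2, x_1 - x_3 + 1}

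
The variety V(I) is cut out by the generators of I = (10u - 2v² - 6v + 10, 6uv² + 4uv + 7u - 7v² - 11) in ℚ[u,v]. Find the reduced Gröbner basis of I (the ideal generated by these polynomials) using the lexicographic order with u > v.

f_1 = 10u - 2v² - 6v + 10, LT = u.
f_2 = 6uv² + 4uv + 7u - 7v² - 11, LT = uv².

S(f_1,f_2): lcm = uv². S = -⅔uv - 7/6u - ⅕v⁴ - ⅗v³ + 13/6v² + 11/6.
  leading term uv: subtract (-1/15v)·f_1 from -⅔uv - 7/6u - ⅕v⁴ - ⅗v³ + 13/6v² + 11/6 → -7/6u - ⅕v⁴ - 11/15v³ + 53/30v² + ⅔v + 11/6
  leading term u: subtract (-7/60)·f_1 from -7/6u - ⅕v⁴ - 11/15v³ + 53/30v² + ⅔v + 11/6 → -⅕v⁴ - 11/15v³ + 23/15v² - 1/30v + 3
  leading term v⁴: no divisor's leading term divides it; move -⅕v⁴ to the remainder.
  leading term v³: no divisor's leading term divides it; move -11/15v³ to the remainder.
  leading term v²: no divisor's leading term divides it; move 23/15v² to the remainder.
  leading term v: no divisor's leading term divides it; move -1/30v to the remainder.
  leading term 1: no divisor's leading term divides it; move 3 to the remainder.
  remainder -⅕v⁴ - 11/15v³ + 23/15v² - 1/30v + 3 ≠ 0; add g_3 = -⅕v⁴ - 11/15v³ + 23/15v² - 1/30v + 3 to the basis.

S(f_1,g_3): leading monomials are coprime, so the S-polynomial reduces to 0 (Buchberger's first criterion).
S(f_2,g_3): lcm = uv⁴. S = -3uv³ + 53/6uv² - ⅙uv + 15u - 7/6v⁴ - 11/6v².
  leading term uv³: subtract (-3/10v³)·f_1 from -3uv³ + 53/6uv² - ⅙uv + 15u - 7/6v⁴ - 11/6v² → 53/6uv² - ⅙uv + 15u - ⅗v⁵ - 89/30v⁴ + 3v³ - 11/6v²
  leading term uv²: subtract (53/60v²)·f_1 from 53/6uv² - ⅙uv + 15u - ⅗v⁵ - 89/30v⁴ + 3v³ - 11/6v² → -⅙uv + 15u - ⅗v⁵ - 6/5v⁴ + 83/10v³ - 32/3v²
  leading term uv: subtract (-1/60v)·f_1 from -⅙uv + 15u - ⅗v⁵ - 6/5v⁴ + 83/10v³ - 32/3v² → 15u - ⅗v⁵ - 6/5v⁴ + 124/15v³ - 323/30v² + ⅙v
  leading term u: subtract (3/2)·f_1 from 15u - ⅗v⁵ - 6/5v⁴ + 124/15v³ - 323/30v² + ⅙v → -⅗v⁵ - 6/5v⁴ + 124/15v³ - 233/30v² + 55/6v - 15
  leading term v⁵: subtract (3v)·g_3 from -⅗v⁵ - 6/5v⁴ + 124/15v³ - 233/30v² + 55/6v - 15 → v⁴ + 11/3v³ - 23/3v² + ⅙v - 15
  leading term v⁴: subtract (-5)·g_3 from v⁴ + 11/3v³ - 23/3v² + ⅙v - 15 → 0
  remainder 0.

Every S-polynomial of the final basis reduces to 0, so we have a Gröbner basis.
Inter-reduce: drop elements whose leading term is divisible by another's, tail-reduce, and make monic.

G = {u - ⅕v² - ⅗v + 1, v⁴ + 11/3v³ - 23/3v² + ⅙v - 15}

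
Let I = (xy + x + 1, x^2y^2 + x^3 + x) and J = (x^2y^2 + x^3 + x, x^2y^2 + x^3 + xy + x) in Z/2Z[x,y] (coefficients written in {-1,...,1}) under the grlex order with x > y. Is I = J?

No, the ideals differ.

Two ideals are equal iff their reduced Gröbner bases coincide (the reduced basis is unique for a fixed ordering).
Buchberger on the first generating set:
f_1 = xy + x + 1, LT = xy.
f_2 = x^2y^2 + x^3 + x, LT = x^2y^2.

S(f_1,f_2): lcm = x^2y^2. S = x^3 + x^2y + xy + x.
  leading term x^3: no divisor's leading term divides it; move x^3 to the remainder.
  leading term x^2y: subtract (x)·f_1 from x^2y + xy + x → x^2 + xy
  leading term x^2: no divisor's leading term divides it; move x^2 to the remainder.
  leading term xy: subtract (1)·f_1 from xy → x + 1
  leading term x: no divisor's leading term divides it; move x to the remainder.
  leading term 1: no divisor's leading term divides it; move 1 to the remainder.
  remainder x^3 + x^2 + x + 1 ≠ 0; add g_3 = x^3 + x^2 + x + 1 to the basis.

S(f_1,g_3): lcm = x^3y. S = x^3 + x^2y + x^2 + xy + y.
  leading term x^3: subtract (1)·g_3 from x^3 + x^2y + x^2 + xy + y → x^2y + xy + x + y + 1
  leading term x^2y: subtract (x)·f_1 from x^2y + xy + x + y + 1 → x^2 + xy + y + 1
  leading term x^2: no divisor's leading term divides it; move x^2 to the remainder.
  leading term xy: subtract (1)·f_1 from xy + y + 1 → x + y
  leading term x: no divisor's leading term divides it; move x to the remainder.
  leading term y: no divisor's leading term divides it; move y to the remainder.
  remainder x^2 + x + y ≠ 0; add g_4 = x^2 + x + y to the basis.

S(f_2,g_3): lcm = x^3y^2. S = x^4 + x^2y^2 + xy^2 + x^2 + y^2.
  leading term x^4: subtract (x)·g_3 from x^4 + x^2y^2 + xy^2 + x^2 + y^2 → x^2y^2 + x^3 + xy^2 + y^2 + x
  leading term x^2y^2: subtract (xy)·f_1 from x^2y^2 + x^3 + xy^2 + y^2 + x → x^3 + x^2y + xy^2 + xy + y^2 + x
  leading term x^3: subtract (1)·g_3 from x^3 + x^2y + xy^2 + xy + y^2 + x → x^2y + xy^2 + x^2 + xy + y^2 + 1
  leading term x^2y: subtract (x)·f_1 from x^2y + xy^2 + x^2 + xy + y^2 + 1 → xy^2 + xy + y^2 + x + 1
  leading term xy^2: subtract (y)·f_1 from xy^2 + xy + y^2 + x + 1 → y^2 + x + y + 1
  leading term y^2: no divisor's leading term divides it; move y^2 to the remainder.
  leading term x: no divisor's leading term divides it; move x to the remainder.
  leading term y: no divisor's leading term divides it; move y to the remainder.
  leading term 1: no divisor's leading term divides it; move 1 to the remainder.
  remainder y^2 + x + y + 1 ≠ 0; add g_5 = y^2 + x + y + 1 to the basis.

S(f_1,g_4): lcm = x^2y. S = x^2 + xy + y^2 + x.
  leading term x^2: subtract (1)·g_4 from x^2 + xy + y^2 + x → xy + y^2 + y
  leading term xy: subtract (1)·f_1 from xy + y^2 + y → y^2 + x + y + 1
  leading term y^2: subtract (1)·g_5 from y^2 + x + y + 1 → 0
  remainder 0.

S(f_2,g_4): lcm = x^2y^2. S = x^3 + xy^2 + y^3 + x.
  leading term x^3: subtract (1)·g_3 from x^3 + xy^2 + y^3 + x → xy^2 + y^3 + x^2 + 1
  leading term xy^2: subtract (y)·f_1 from xy^2 + y^3 + x^2 + 1 → y^3 + x^2 + xy + y + 1
  leading term y^3: subtract (y)·g_5 from y^3 + x^2 + xy + y + 1 → x^2 + y^2 + 1
  leading term x^2: subtract (1)·g_4 from x^2 + y^2 + 1 → y^2 + x + y + 1
  leading term y^2: subtract (1)·g_5 from y^2 + x + y + 1 → 0
  remainder 0.

S(g_3,g_4): lcm = x^3. S = xy + x + 1.
  leading term xy: subtract (1)·f_1 from xy + x + 1 → 0
  remainder 0.

S(f_1,g_5): lcm = xy^2. S = x^2 + x + y.
  leading term x^2: subtract (1)·g_4 from x^2 + x + y → 0
  remainder 0.

S(f_2,g_5): lcm = x^2y^2. S = x^2y + x^2 + x.
  leading term x^2y: subtract (x)·f_1 from x^2y + x^2 + x → 0
  remainder 0.

S(g_3,g_5): leading monomials are coprime, so the S-polynomial reduces to 0 (Buchberger's first criterion).
S(g_4,g_5): leading monomials are coprime, so the S-polynomial reduces to 0 (Buchberger's first criterion).
Every S-polynomial of the final basis reduces to 0, so we have a Gröbner basis.
Inter-reduce: drop elements whose leading term is divisible by another's, tail-reduce, and make monic.
Reduced Gröbner basis: {x^2 + x + y, xy + x + 1, y^2 + x + y + 1}.

Buchberger on the second generating set:
h_1 = x^2y^2 + x^3 + x, LT = x^2y^2.
h_2 = x^2y^2 + x^3 + xy + x, LT = x^2y^2.

S(h_1,h_2): lcm = x^2y^2. S = xy.
  leading term xy: no divisor's leading term divides it; move xy to the remainder.
  remainder xy ≠ 0; add k_3 = xy to the basis.

S(h_1,k_3): lcm = x^2y^2. S = x^3 + x.
  leading term x^3: no divisor's leading term divides it; move x^3 to the remainder.
  leading term x: no divisor's leading term divides it; move x to the remainder.
  remainder x^3 + x ≠ 0; add k_4 = x^3 + x to the basis.

S(h_2,k_3): lcm = x^2y^2. S = x^3 + xy + x.
  leading term x^3: subtract (1)·k_4 from x^3 + xy + x → xy
  leading term xy: subtract (1)·k_3 from xy → 0
  remainder 0.

S(h_1,k_4): lcm = x^3y^2. S = x^4 + xy^2 + x^2.
  leading term x^4: subtract (x)·k_4 from x^4 + xy^2 + x^2 → xy^2
  leading term xy^2: subtract (y)·k_3 from xy^2 → 0
  remainder 0.

S(h_2,k_4): lcm = x^3y^2. S = x^4 + x^2y + xy^2 + x^2.
  leading term x^4: subtract (x)·k_4 from x^4 + x^2y + xy^2 + x^2 → x^2y + xy^2
  leading term x^2y: subtract (x)·k_3 from x^2y + xy^2 → xy^2
  leading term xy^2: subtract (y)·k_3 from xy^2 → 0
  remainder 0.

S(k_3,k_4): lcm = x^3y. S = xy.
  leading term xy: subtract (1)·k_3 from xy → 0
  remainder 0.

Every S-polynomial of the final basis reduces to 0, so we have a Gröbner basis.
Inter-reduce: drop elements whose leading term is divisible by another's, tail-reduce, and make monic.
Reduced Gröbner basis: {x^3 + x, xy}.

Since the reduced bases disagree, the two ideals are not the same.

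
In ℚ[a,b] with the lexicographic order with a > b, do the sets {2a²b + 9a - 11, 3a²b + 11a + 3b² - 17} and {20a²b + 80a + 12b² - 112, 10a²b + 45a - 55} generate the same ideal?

Since reduced Gröbner bases are canonical representatives of ideals under a given ordering, it suffices to compute and compare them.
Buchberger on the first generating set:
f_1 = 2a²b + 9a - 11, LT = a²b.
f_2 = 3a²b + 11a + 3b² - 17, LT = a²b.

S(f_1,f_2): lcm = a²b. S = ⅚a - b² + ⅙.
  reduce S modulo (f_1, f_2):
  remainder ⅚a - b² + ⅙ ≠ 0; add g_3 = ⅚a - b² + ⅙ to the basis.

S(f_1,g_3): lcm = a²b. S = 6/5ab³ - ⅕ab + 9/2a - 11/2.
  reduce S modulo (f_1, f_2, g_3):
  remainder 36/25b⁵ - 12/25b³ + 27/5b² + 1/25b - 32/5 ≠ 0; add g_4 = 36/25b⁵ - 12/25b³ + 27/5b² + 1/25b - 32/5 to the basis.

The other S-polynomials (S(f_2,g_3), S(f_1,g_4), S(f_2,g_4), S(g_3,g_4)) all reduce to 0 modulo the current basis, so we have a Gröbner basis.
Inter-reduce: drop elements whose leading term is divisible by another's, tail-reduce, and make monic.
Reduced Gröbner basis: {a - 6/5b² + ⅕, b⁵ - ⅓b³ + 15/4b² + 1/36b - 40/9}.

Buchberger on the second generating set:
h_1 = 20a²b + 80a + 12b² - 112, LT = a²b.
h_2 = 10a²b + 45a - 55, LT = a²b.

S(h_1,h_2): lcm = a²b. S = -½a + ⅗b² - 1/10.
  reduce S modulo (h_1, h_2):
  remainder -½a + ⅗b² - 1/10 ≠ 0; add k_3 = -½a + ⅗b² - 1/10 to the basis.

S(h_1,k_3): lcm = a²b. S = 6/5ab³ - ⅕ab + 4a + ⅗b² - 28/5.
  reduce S modulo (h_1, h_2, k_3):
  remainder 36/25b⁵ - 12/25b³ + 27/5b² + 1/25b - 32/5 ≠ 0; add k_4 = 36/25b⁵ - 12/25b³ + 27/5b² + 1/25b - 32/5 to the basis.

The other S-polynomials (S(h_2,k_3), S(h_1,k_4), S(h_2,k_4), S(k_3,k_4)) all reduce to 0 modulo the current basis, so we have a Gröbner basis.
Inter-reduce: drop elements whose leading term is divisible by another's, tail-reduce, and make monic.
Reduced Gröbner basis: {a - 6/5b² + ⅕, b⁵ - ⅓b³ + 15/4b² + 1/36b - 40/9}.

The two bases agree; hence the ideals are identical.

Yes, the ideals are equal.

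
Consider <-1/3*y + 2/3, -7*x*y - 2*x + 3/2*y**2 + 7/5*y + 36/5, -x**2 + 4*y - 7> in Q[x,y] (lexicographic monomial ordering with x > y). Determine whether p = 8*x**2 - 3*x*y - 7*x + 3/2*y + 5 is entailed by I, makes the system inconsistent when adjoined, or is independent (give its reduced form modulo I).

First compute the reduced Gröbner basis of I by Buchberger's algorithm.
f_1 = -1/3*y + 2/3, LT = y.
f_2 = -7*x*y - 2*x + 3/2*y**2 + 7/5*y + 36/5, LT = x*y.
f_3 = -x**2 + 4*y - 7, LT = x**2.

S(f_1,f_2): lcm = x*y. S = -16/7*x + 3/14*y**2 + 1/5*y + 36/35.
  leading term x: no divisor's leading term divides it; move -16/7*x to the remainder.
  leading term y**2: subtract (-9/14*y)·f_1 from 3/14*y**2 + 1/5*y + 36/35 → 22/35*y + 36/35
  leading term y: subtract (-66/35)·f_1 from 22/35*y + 36/35 → 16/7
  leading term 1: no divisor's leading term divides it; move 16/7 to the remainder.
  remainder -16/7*x + 16/7 ≠ 0; add h_4 = -16/7*x + 16/7 to the basis.

S(f_1,f_3): leading monomials are coprime, so the S-polynomial reduces to 0 (Buchberger's first criterion).
S(f_2,f_3): lcm = x**2*y. S = 2/7*x**2 - 3/14*x*y**2 - 1/5*x*y - 36/35*x + 4*y**2 - 7*y.
  leading term x**2: subtract (-2/7)·f_3 from 2/7*x**2 - 3/14*x*y**2 - 1/5*x*y - 36/35*x + 4*y**2 - 7*y → -3/14*x*y**2 - 1/5*x*y - 36/35*x + 4*y**2 - 41/7*y - 2
  leading term x*y**2: subtract (9/14*x*y)·f_1 from -3/14*x*y**2 - 1/5*x*y - 36/35*x + 4*y**2 - 41/7*y - 2 → -22/35*x*y - 36/35*x + 4*y**2 - 41/7*y - 2
  leading term x*y: subtract (66/35*x)·f_1 from -22/35*x*y - 36/35*x + 4*y**2 - 41/7*y - 2 → -16/7*x + 4*y**2 - 41/7*y - 2
  leading term x: subtract (1)·h_4 from -16/7*x + 4*y**2 - 41/7*y - 2 → 4*y**2 - 41/7*y - 30/7
  leading term y**2: subtract (-12*y)·f_1 from 4*y**2 - 41/7*y - 30/7 → 15/7*y - 30/7
  leading term y: subtract (-45/7)·f_1 from 15/7*y - 30/7 → 0
  remainder 0.

S(f_1,h_4): leading monomials are coprime, so the S-polynomial reduces to 0 (Buchberger's first criterion).
S(f_2,h_4): lcm = x*y. S = 2/7*x - 3/14*y**2 + 4/5*y - 36/35.
  leading term x: subtract (-1/8)·h_4 from 2/7*x - 3/14*y**2 + 4/5*y - 36/35 → -3/14*y**2 + 4/5*y - 26/35
  leading term y**2: subtract (9/14*y)·f_1 from -3/14*y**2 + 4/5*y - 26/35 → 13/35*y - 26/35
  leading term y: subtract (-39/35)·f_1 from 13/35*y - 26/35 → 0
  remainder 0.

S(f_3,h_4): lcm = x**2. S = x - 4*y + 7.
  leading term x: subtract (-7/16)·h_4 from x - 4*y + 7 → -4*y + 8
  leading term y: subtract (12)·f_1 from -4*y + 8 → 0
  remainder 0.

Every S-polynomial of the final basis reduces to 0, so we have a Gröbner basis.
Inter-reduce: drop elements whose leading term is divisible by another's, tail-reduce, and make monic.
Reduced Gröbner basis: {x - 1, y - 2}.
Label its elements g_1 = x - 1, g_2 = y - 2.

Reduce p = 8*x**2 - 3*x*y - 7*x + 3/2*y + 5 modulo G:
  leading term x**2: subtract (8*x)·g_1 from 8*x**2 - 3*x*y - 7*x + 3/2*y + 5 → -3*x*y + x + 3/2*y + 5
  leading term x*y: subtract (-3*y)·g_1 from -3*x*y + x + 3/2*y + 5 → x - 3/2*y + 5
  leading term x: subtract (1)·g_1 from x - 3/2*y + 5 → -3/2*y + 6
  leading term y: subtract (-3/2)·g_2 from -3/2*y + 6 → 3
  leading term 1: no divisor's leading term divides it; move 3 to the remainder.
  normal form = 3.
The normal form is nonzero, so p ∉ I. Since p minus its normal form lies in I, I + (p) = I + (r) where r = 3; decide whether this ideal is the whole ring.
Here r = 3 is a nonzero constant, hence a unit: 1 ∈ I + (p), the Gröbner basis of I + (p) is {1}, and the enlarged system has no common solution — adjoining p is inconsistent.

Adjoining 8*x**2 - 3*x*y - 7*x + 3/2*y + 5 makes the ideal the whole ring: the system is inconsistent.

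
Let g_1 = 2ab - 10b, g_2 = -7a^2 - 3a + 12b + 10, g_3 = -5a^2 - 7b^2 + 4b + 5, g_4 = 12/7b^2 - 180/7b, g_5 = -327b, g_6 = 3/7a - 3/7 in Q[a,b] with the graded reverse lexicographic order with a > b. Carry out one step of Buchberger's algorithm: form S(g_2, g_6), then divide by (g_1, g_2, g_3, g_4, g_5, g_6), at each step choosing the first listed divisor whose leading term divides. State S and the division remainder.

lcm(LM(g_2), LM(g_6)) = a^2.
S = (lcm/LT(g_2))·g_2 − (lcm/LT(g_6))·g_6 = 10/7a - 12/7b - 10/7.
Reduce S modulo (g_1, g_2, g_3, g_4, g_5, g_6) in that order:
  leading term a: subtract (10/3)·g_6 from 10/7a - 12/7b - 10/7 → -12/7b
  leading term b: subtract (4/763)·g_5 from -12/7b → 0
The remainder is 0, so this S-polynomial contributes no new basis element.

S(g_2, g_6) = 10/7a - 12/7b - 10/7; remainder on division = 0.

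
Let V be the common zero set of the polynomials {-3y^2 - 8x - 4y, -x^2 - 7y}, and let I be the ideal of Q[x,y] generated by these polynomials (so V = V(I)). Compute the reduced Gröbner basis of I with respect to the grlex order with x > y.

G = {x^2 + 7y, y^2 + 8/3x + 4/3y}

f_1 = -3y^2 - 8x - 4y, LT = y^2.
f_2 = -x^2 - 7y, LT = x^2.

The S-polynomials (S(f_1,f_2)) all reduce to 0 modulo the current basis, so we have a Gröbner basis.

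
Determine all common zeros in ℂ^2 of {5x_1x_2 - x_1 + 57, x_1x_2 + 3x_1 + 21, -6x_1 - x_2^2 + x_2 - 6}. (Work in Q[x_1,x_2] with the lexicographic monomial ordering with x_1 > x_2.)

Compute a lex Gröbner basis by Buchberger's algorithm.
f_1 = 5x_1x_2 - x_1 + 57, LT = x_1x_2.
f_2 = x_1x_2 + 3x_1 + 21, LT = x_1x_2.
f_3 = -6x_1 - x_2^2 + x_2 - 6, LT = x_1.

S(f_1,f_2): lcm = x_1x_2. S = -16/5x_1 - 48/5.
  leading term x_1: subtract (8/15)·f_3 from -16/5x_1 - 48/5 → 8/15x_2^2 - 8/15x_2 - 32/5
  leading term x_2^2: no divisor's leading term divides it; move 8/15x_2^2 to the remainder.
  leading term x_2: no divisor's leading term divides it; move -8/15x_2 to the remainder.
  leading term 1: no divisor's leading term divides it; move -32/5 to the remainder.
  remainder 8/15x_2^2 - 8/15x_2 - 32/5 ≠ 0; add h_4 = 8/15x_2^2 - 8/15x_2 - 32/5 to the basis.

S(f_1,f_3): lcm = x_1x_2. S = -1/5x_1 - 1/6x_2^3 + 1/6x_2^2 - x_2 + 57/5.
  leading term x_1: subtract (1/30)·f_3 from -1/5x_1 - 1/6x_2^3 + 1/6x_2^2 - x_2 + 57/5 → -1/6x_2^3 + 1/5x_2^2 - 31/30x_2 + 58/5
  leading term x_2^3: subtract (-5/16x_2)·h_4 from -1/6x_2^3 + 1/5x_2^2 - 31/30x_2 + 58/5 → 1/30x_2^2 - 91/30x_2 + 58/5
  leading term x_2^2: subtract (1/16)·h_4 from 1/30x_2^2 - 91/30x_2 + 58/5 → -3x_2 + 12
  leading term x_2: no divisor's leading term divides it; move -3x_2 to the remainder.
  leading term 1: no divisor's leading term divides it; move 12 to the remainder.
  remainder -3x_2 + 12 ≠ 0; add h_5 = -3x_2 + 12 to the basis.

The other S-polynomials (S(f_2,f_3), S(f_1,h_4), S(f_2,h_4), S(f_3,h_4), S(f_1,h_5), S(f_2,h_5), S(f_3,h_5), S(h_4,h_5)) all reduce to 0 modulo the current basis, so we have a Gröbner basis.
Inter-reduce: drop elements whose leading term is divisible by another's, tail-reduce, and make monic.
Reduced Gröbner basis: {x_1 + 3, x_2 - 4}.

A lex Gröbner basis eliminates variables successively. Here x_2 - 4 depends only on x_2, with roots {4}; lifting each root through the earlier basis elements recovers the full solutions.
  x_2 = 4: the earlier basis element becomes x_1 + 3 = 0, giving x_1 = -3 — point (-3, 4).
Substituting each solution back into the original system confirms all equations vanish.

{(-3, 4)}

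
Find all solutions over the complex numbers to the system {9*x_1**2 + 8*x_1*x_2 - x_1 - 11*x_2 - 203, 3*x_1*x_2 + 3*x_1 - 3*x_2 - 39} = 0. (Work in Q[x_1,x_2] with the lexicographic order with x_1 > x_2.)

{(4, 3), (-1 + 2*sqrt(6)/3, -19 - 6*sqrt(6)), (-2*sqrt(6)/3 - 1, -19 + 6*sqrt(6))}

Compute a lex Gröbner basis by Buchberger's algorithm.
f_1 = 9*x_1**2 + 8*x_1*x_2 - x_1 - 11*x_2 - 203, LT = x_1**2.
f_2 = 3*x_1*x_2 + 3*x_1 - 3*x_2 - 39, LT = x_1*x_2.

S(f_1,f_2): lcm = x_1**2*x_2. S = -x_1**2 + 8/9*x_1*x_2**2 + 8/9*x_1*x_2 + 13*x_1 - 11/9*x_2**2 - 203/9*x_2.
  leading term x_1**2: subtract (-1/9)·f_1 from -x_1**2 + 8/9*x_1*x_2**2 + 8/9*x_1*x_2 + 13*x_1 - 11/9*x_2**2 - 203/9*x_2 → 8/9*x_1*x_2**2 + 16/9*x_1*x_2 + 116/9*x_1 - 11/9*x_2**2 - 214/9*x_2 - 203/9
  leading term x_1*x_2**2: subtract (8/27*x_2)·f_2 from 8/9*x_1*x_2**2 + 16/9*x_1*x_2 + 116/9*x_1 - 11/9*x_2**2 - 214/9*x_2 - 203/9 → 8/9*x_1*x_2 + 116/9*x_1 - 1/3*x_2**2 - 110/9*x_2 - 203/9
  leading term x_1*x_2: subtract (8/27)·f_2 from 8/9*x_1*x_2 + 116/9*x_1 - 1/3*x_2**2 - 110/9*x_2 - 203/9 → 12*x_1 - 1/3*x_2**2 - 34/3*x_2 - 11
  leading term x_1: no divisor's leading term divides it; move 12*x_1 to the remainder.
  leading term x_2**2: no divisor's leading term divides it; move -1/3*x_2**2 to the remainder.
  leading term x_2: no divisor's leading term divides it; move -34/3*x_2 to the remainder.
  leading term 1: no divisor's leading term divides it; move -11 to the remainder.
  remainder 12*x_1 - 1/3*x_2**2 - 34/3*x_2 - 11 ≠ 0; add h_3 = 12*x_1 - 1/3*x_2**2 - 34/3*x_2 - 11 to the basis.

S(f_2,h_3): lcm = x_1*x_2. S = x_1 + 1/36*x_2**3 + 17/18*x_2**2 - 1/12*x_2 - 13.
  leading term x_1: subtract (1/12)·h_3 from x_1 + 1/36*x_2**3 + 17/18*x_2**2 - 1/12*x_2 - 13 → 1/36*x_2**3 + 35/36*x_2**2 + 31/36*x_2 - 145/12
  leading term x_2**3: no divisor's leading term divides it; move 1/36*x_2**3 to the remainder.
  leading term x_2**2: no divisor's leading term divides it; move 35/36*x_2**2 to the remainder.
  leading term x_2: no divisor's leading term divides it; move 31/36*x_2 to the remainder.
  leading term 1: no divisor's leading term divides it; move -145/12 to the remainder.
  remainder 1/36*x_2**3 + 35/36*x_2**2 + 31/36*x_2 - 145/12 ≠ 0; add h_4 = 1/36*x_2**3 + 35/36*x_2**2 + 31/36*x_2 - 145/12 to the basis.

The other S-polynomials (S(f_1,h_3), S(f_1,h_4), S(f_2,h_4), S(h_3,h_4)) all reduce to 0 modulo the current basis, so we have a Gröbner basis.
Inter-reduce: drop elements whose leading term is divisible by another's, tail-reduce, and make monic.
Reduced Gröbner basis: {x_1 - 1/36*x_2**2 - 17/18*x_2 - 11/12, x_2**3 + 35*x_2**2 + 31*x_2 - 435}.

A lex Gröbner basis eliminates variables successively. Here x_2**3 + 35*x_2**2 + 31*x_2 - 435 depends only on x_2, with roots {3, -19 - 6*sqrt(6), -19 + 6*sqrt(6)}; lifting each root through the earlier basis elements recovers the full solutions.
  x_2 = 3: the earlier basis element becomes x_1 - 4 = 0, giving x_1 = 4 — point (4, 3).
  x_2 = -19 - 6*sqrt(6): the earlier basis element becomes x_1 - 2*sqrt(6)/3 + 1 = 0, giving x_1 = -1 + 2*sqrt(6)/3 — point (-1 + 2*sqrt(6)/3, -19 - 6*sqrt(6)).
  x_2 = -19 + 6*sqrt(6): the earlier basis element becomes x_1 + 1 + 2*sqrt(6)/3 = 0, giving x_1 = -2*sqrt(6)/3 - 1 — point (-2*sqrt(6)/3 - 1, -19 + 6*sqrt(6)).
Check: every point annihilates each of the original generators.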